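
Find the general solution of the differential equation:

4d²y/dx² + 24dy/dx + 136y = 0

Characteristic equation: 4r² + 24r + 136 = 0
Divide by 4: r² + 6r + 34 = 0
Roots: r = -3 ± 5i (complex conjugates)
General solution: y = e^(-3x)(C₁cos(5x) + C₂sin(5x))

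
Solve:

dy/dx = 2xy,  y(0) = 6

General solution: y = Ce^(x²)
Applying IC y(0) = 6:
Particular solution: y = 6e^(x²)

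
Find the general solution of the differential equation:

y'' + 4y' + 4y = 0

Characteristic equation: r² + 4r + 4 = 0
Factored: (r + 2)² = 0
Repeated root: r = -2
General solution: y = (C₁ + C₂x)e^(-2x)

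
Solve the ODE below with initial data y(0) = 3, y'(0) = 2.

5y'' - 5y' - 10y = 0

General solution: y = C₁e^(2x) + C₂e^(-x)
Applying ICs: C₁ = 5/3, C₂ = 4/3
Particular solution: y = (5/3)e^(2x) + (4/3)e^(-x)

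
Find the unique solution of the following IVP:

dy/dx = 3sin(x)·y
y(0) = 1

General solution: y = Ce^(-3cos(x))
Applying IC y(0) = 1:
Particular solution: y = e^(3(1-cos(x)))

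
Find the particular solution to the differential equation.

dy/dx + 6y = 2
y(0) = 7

General solution: y = 1/3 + Ce^(-6x)
Applying y(0) = 7: C = 7 - 1/3 = 20/3
Particular solution: y = 1/3 + (20/3)e^(-6x)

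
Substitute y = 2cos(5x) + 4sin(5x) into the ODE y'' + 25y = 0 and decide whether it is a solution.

Verification:
y'' = -50cos(5x) - 100sin(5x)
y'' + 25y = 0 ✓

Yes, it is a solution.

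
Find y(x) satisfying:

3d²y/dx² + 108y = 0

Characteristic equation: 3r² + 108 = 0
Divide by 3: r² + 36 = 0
Roots: r = ±6i (complex conjugates)
General solution: y = C₁cos(6x) + C₂sin(6x)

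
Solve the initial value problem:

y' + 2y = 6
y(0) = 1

General solution: y = 3 + Ce^(-2x)
Applying y(0) = 1: C = 1 - 3 = -2
Particular solution: y = 3 - 2e^(-2x)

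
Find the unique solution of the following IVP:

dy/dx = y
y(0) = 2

General solution: y = Ce^x
Applying IC y(0) = 2:
Particular solution: y = 2e^x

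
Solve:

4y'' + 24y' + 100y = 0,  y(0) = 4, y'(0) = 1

General solution: y = e^(-3x)(C₁cos(4x) + C₂sin(4x))
Complex roots r = -3 ± 4i
Applying ICs: C₁ = 4, C₂ = 13/4
Particular solution: y = e^(-3x)(4cos(4x) + (13/4)sin(4x))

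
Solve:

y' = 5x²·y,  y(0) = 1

General solution: y = Ce^(5x³/3)
Applying IC y(0) = 1:
Particular solution: y = e^(5x³/3)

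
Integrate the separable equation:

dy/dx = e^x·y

Separating variables and integrating:
ln|y| = e^x + C

General solution: y = Ce^(e^x)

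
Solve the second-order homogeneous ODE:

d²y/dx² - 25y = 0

Characteristic equation: r² - 25 = 0
Roots: r = 5, -5 (distinct real)
General solution: y = C₁e^(5x) + C₂e^(-5x)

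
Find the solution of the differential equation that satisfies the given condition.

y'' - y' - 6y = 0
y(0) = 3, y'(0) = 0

General solution: y = C₁e^(3x) + C₂e^(-2x)
Applying ICs: C₁ = 6/5, C₂ = 9/5
Particular solution: y = (6/5)e^(3x) + (9/5)e^(-2x)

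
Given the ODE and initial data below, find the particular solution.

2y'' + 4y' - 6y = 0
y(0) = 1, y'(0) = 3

General solution: y = C₁e^x + C₂e^(-3x)
Applying ICs: C₁ = 3/2, C₂ = -1/2
Particular solution: y = (3/2)e^x - (1/2)e^(-3x)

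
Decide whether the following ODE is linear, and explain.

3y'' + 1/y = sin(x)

Nonlinear (1/y term)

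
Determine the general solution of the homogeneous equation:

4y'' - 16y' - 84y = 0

Characteristic equation: 4r² - 16r - 84 = 0
Divide by 4: r² - 4r - 21 = 0
Roots: r = 7, -3 (distinct real)
General solution: y = C₁e^(7x) + C₂e^(-3x)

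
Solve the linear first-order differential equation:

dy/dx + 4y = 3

Using integrating factor method:

General solution: y = 3/4 + Ce^(-4x)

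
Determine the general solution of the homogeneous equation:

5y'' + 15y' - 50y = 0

Characteristic equation: 5r² + 15r - 50 = 0
Divide by 5: r² + 3r - 10 = 0
Roots: r = 2, -5 (distinct real)
General solution: y = C₁e^(2x) + C₂e^(-5x)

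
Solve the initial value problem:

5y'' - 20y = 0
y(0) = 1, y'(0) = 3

General solution: y = C₁e^(2x) + C₂e^(-2x)
Applying ICs: C₁ = 5/4, C₂ = -1/4
Particular solution: y = (5/4)e^(2x) - (1/4)e^(-2x)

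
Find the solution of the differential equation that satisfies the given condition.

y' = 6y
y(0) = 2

General solution: y = Ce^(6x)
Applying IC y(0) = 2:
Particular solution: y = 2e^(6x)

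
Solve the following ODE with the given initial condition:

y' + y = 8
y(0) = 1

General solution: y = 8 + Ce^(-x)
Applying y(0) = 1: C = 1 - 8 = -7
Particular solution: y = 8 - 7e^(-x)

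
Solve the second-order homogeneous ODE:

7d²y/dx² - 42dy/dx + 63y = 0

Characteristic equation: 7r² - 42r + 63 = 0
Divide by 7: r² - 6r + 9 = 0
Factored: (r - 3)² = 0
Repeated root: r = 3
General solution: y = (C₁ + C₂x)e^(3x)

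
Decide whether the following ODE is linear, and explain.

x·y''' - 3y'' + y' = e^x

Linear (y and its derivatives appear to the first power only, no products of y terms)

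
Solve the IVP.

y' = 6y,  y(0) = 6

General solution: y = Ce^(6x)
Applying IC y(0) = 6:
Particular solution: y = 6e^(6x)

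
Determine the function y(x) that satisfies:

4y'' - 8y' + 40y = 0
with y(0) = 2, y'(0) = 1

General solution: y = e^x(C₁cos(3x) + C₂sin(3x))
Complex roots r = 1 ± 3i
Applying ICs: C₁ = 2, C₂ = -1/3
Particular solution: y = e^x(2cos(3x) - (1/3)sin(3x))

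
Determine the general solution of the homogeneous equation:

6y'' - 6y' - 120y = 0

Characteristic equation: 6r² - 6r - 120 = 0
Divide by 6: r² - r - 20 = 0
Roots: r = 5, -4 (distinct real)
General solution: y = C₁e^(5x) + C₂e^(-4x)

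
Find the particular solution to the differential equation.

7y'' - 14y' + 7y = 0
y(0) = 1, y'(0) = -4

General solution: y = (C₁ + C₂x)e^x
Repeated root r = 1
Applying ICs: C₁ = 1, C₂ = -5
Particular solution: y = (1 - 5x)e^x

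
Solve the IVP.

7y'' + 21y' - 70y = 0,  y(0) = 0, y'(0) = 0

General solution: y = C₁e^(2x) + C₂e^(-5x)
Applying ICs: C₁ = 0, C₂ = 0
Particular solution: y = 0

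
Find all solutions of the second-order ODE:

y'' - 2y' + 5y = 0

Characteristic equation: r² - 2r + 5 = 0
Roots: r = 1 ± 2i (complex conjugates)
General solution: y = e^x(C₁cos(2x) + C₂sin(2x))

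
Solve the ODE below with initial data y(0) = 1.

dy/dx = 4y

General solution: y = Ce^(4x)
Applying IC y(0) = 1:
Particular solution: y = e^(4x)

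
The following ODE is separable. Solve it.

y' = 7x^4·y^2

Separating variables and integrating:
-1/y = 7x^5/5 + C

General solution: y^-1 = (-7/5)x^5 + C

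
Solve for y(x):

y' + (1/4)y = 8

Using integrating factor method:

General solution: y = 32 + Ce^(-x/4)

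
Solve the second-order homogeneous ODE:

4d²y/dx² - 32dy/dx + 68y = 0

Characteristic equation: 4r² - 32r + 68 = 0
Divide by 4: r² - 8r + 17 = 0
Roots: r = 4 ± i (complex conjugates)
General solution: y = e^(4x)(C₁cos(x) + C₂sin(x))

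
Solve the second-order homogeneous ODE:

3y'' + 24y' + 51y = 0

Characteristic equation: 3r² + 24r + 51 = 0
Divide by 3: r² + 8r + 17 = 0
Roots: r = -4 ± i (complex conjugates)
General solution: y = e^(-4x)(C₁cos(x) + C₂sin(x))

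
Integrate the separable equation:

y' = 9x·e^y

Separating variables and integrating:
-e^(-y) = 9x²/2 + C

General solution: y = -ln(C - 9x²/2)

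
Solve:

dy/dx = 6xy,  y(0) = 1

General solution: y = Ce^(3x²)
Applying IC y(0) = 1:
Particular solution: y = e^(3x²)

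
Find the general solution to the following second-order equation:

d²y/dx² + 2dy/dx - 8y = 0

Characteristic equation: r² + 2r - 8 = 0
Roots: r = 2, -4 (distinct real)
General solution: y = C₁e^(2x) + C₂e^(-4x)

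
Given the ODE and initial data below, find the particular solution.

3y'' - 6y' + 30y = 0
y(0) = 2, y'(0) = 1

General solution: y = e^x(C₁cos(3x) + C₂sin(3x))
Complex roots r = 1 ± 3i
Applying ICs: C₁ = 2, C₂ = -1/3
Particular solution: y = e^x(2cos(3x) - (1/3)sin(3x))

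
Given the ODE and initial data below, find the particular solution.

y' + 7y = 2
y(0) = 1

General solution: y = 2/7 + Ce^(-7x)
Applying y(0) = 1: C = 1 - 2/7 = 5/7
Particular solution: y = 2/7 + (5/7)e^(-7x)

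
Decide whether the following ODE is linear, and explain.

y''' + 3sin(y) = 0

Nonlinear (sin(y) is nonlinear in y)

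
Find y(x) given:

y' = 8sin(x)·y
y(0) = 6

General solution: y = Ce^(-8cos(x))
Applying IC y(0) = 6:
Particular solution: y = 6e^(8(1-cos(x)))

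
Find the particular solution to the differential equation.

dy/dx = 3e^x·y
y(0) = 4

General solution: y = Ce^(3e^x)
Applying IC y(0) = 4:
Particular solution: y = 4e^(3(e^x - 1))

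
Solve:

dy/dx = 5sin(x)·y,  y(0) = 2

General solution: y = Ce^(-5cos(x))
Applying IC y(0) = 2:
Particular solution: y = 2e^(5(1-cos(x)))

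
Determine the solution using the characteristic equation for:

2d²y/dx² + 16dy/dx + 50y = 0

Characteristic equation: 2r² + 16r + 50 = 0
Divide by 2: r² + 8r + 25 = 0
Roots: r = -4 ± 3i (complex conjugates)
General solution: y = e^(-4x)(C₁cos(3x) + C₂sin(3x))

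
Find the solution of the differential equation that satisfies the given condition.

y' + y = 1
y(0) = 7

General solution: y = 1 + Ce^(-x)
Applying y(0) = 7: C = 7 - 1 = 6
Particular solution: y = 1 + 6e^(-x)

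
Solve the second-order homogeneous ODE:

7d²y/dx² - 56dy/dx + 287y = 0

Characteristic equation: 7r² - 56r + 287 = 0
Divide by 7: r² - 8r + 41 = 0
Roots: r = 4 ± 5i (complex conjugates)
General solution: y = e^(4x)(C₁cos(5x) + C₂sin(5x))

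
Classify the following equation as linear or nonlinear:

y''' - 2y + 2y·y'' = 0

Nonlinear (y·y'' term)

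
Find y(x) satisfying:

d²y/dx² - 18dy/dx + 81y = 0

Characteristic equation: r² - 18r + 81 = 0
Factored: (r - 9)² = 0
Repeated root: r = 9
General solution: y = (C₁ + C₂x)e^(9x)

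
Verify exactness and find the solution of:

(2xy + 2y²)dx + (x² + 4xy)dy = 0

Verify exactness: ∂M/∂y = ∂N/∂x ✓
Find F(x,y) such that ∂F/∂x = M, ∂F/∂y = N
Solution: x²y + 2xy² = C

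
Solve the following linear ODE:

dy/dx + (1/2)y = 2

Using integrating factor method:

General solution: y = 4 + Ce^(-x/2)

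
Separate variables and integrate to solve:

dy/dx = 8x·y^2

Separating variables and integrating:
-1/y = 4x^2 + C

General solution: y^-1 = -4x^2 + C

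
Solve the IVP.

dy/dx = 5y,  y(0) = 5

General solution: y = Ce^(5x)
Applying IC y(0) = 5:
Particular solution: y = 5e^(5x)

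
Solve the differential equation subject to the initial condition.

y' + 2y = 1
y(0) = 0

General solution: y = 1/2 + Ce^(-2x)
Applying y(0) = 0: C = 0 - 1/2 = -1/2
Particular solution: y = 1/2 - (1/2)e^(-2x)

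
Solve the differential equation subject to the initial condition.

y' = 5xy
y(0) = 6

General solution: y = Ce^(5x²/2)
Applying IC y(0) = 6:
Particular solution: y = 6e^(5x²/2)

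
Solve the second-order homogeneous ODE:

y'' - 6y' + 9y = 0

Characteristic equation: r² - 6r + 9 = 0
Factored: (r - 3)² = 0
Repeated root: r = 3
General solution: y = (C₁ + C₂x)e^(3x)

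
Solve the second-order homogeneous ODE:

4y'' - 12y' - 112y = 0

Characteristic equation: 4r² - 12r - 112 = 0
Divide by 4: r² - 3r - 28 = 0
Roots: r = 7, -4 (distinct real)
General solution: y = C₁e^(7x) + C₂e^(-4x)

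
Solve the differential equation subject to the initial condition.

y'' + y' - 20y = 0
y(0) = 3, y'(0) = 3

General solution: y = C₁e^(4x) + C₂e^(-5x)
Applying ICs: C₁ = 2, C₂ = 1
Particular solution: y = 2e^(4x) + e^(-5x)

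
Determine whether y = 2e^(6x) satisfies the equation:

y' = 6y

Verification:
y = 2e^(6x)
y' = 12e^(6x)
6y = 12e^(6x)
y' = 6y ✓

Yes, it is a solution.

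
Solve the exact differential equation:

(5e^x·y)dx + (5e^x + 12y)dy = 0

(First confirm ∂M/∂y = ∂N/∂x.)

Verify exactness: ∂M/∂y = ∂N/∂x ✓
Find F(x,y) such that ∂F/∂x = M, ∂F/∂y = N
Solution: 5e^x·y + 6y² = C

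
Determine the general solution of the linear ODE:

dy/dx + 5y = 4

Using integrating factor method:

General solution: y = 4/5 + Ce^(-5x)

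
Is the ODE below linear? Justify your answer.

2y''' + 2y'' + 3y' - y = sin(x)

Yes. Linear (y and its derivatives appear to the first power only, no products of y terms)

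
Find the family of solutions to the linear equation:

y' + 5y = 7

Using integrating factor method:

General solution: y = 7/5 + Ce^(-5x)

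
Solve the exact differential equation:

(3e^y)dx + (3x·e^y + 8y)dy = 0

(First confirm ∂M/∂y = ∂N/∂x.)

Verify exactness: ∂M/∂y = ∂N/∂x ✓
Find F(x,y) such that ∂F/∂x = M, ∂F/∂y = N
Solution: 3x·e^y + 4y² = C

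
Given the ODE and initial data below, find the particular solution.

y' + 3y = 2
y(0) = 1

General solution: y = 2/3 + Ce^(-3x)
Applying y(0) = 1: C = 1 - 2/3 = 1/3
Particular solution: y = 2/3 + (1/3)e^(-3x)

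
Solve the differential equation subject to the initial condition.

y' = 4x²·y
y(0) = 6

General solution: y = Ce^(4x³/3)
Applying IC y(0) = 6:
Particular solution: y = 6e^(4x³/3)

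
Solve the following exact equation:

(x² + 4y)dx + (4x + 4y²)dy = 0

Verify exactness: ∂M/∂y = ∂N/∂x ✓
Find F(x,y) such that ∂F/∂x = M, ∂F/∂y = N
Solution: x³/3 + 4xy + 4y³/3 = C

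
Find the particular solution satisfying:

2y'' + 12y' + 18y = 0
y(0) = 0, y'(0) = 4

General solution: y = (C₁ + C₂x)e^(-3x)
Repeated root r = -3
Applying ICs: C₁ = 0, C₂ = 4
Particular solution: y = 4xe^(-3x)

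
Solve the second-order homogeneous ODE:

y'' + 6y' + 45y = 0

Characteristic equation: r² + 6r + 45 = 0
Roots: r = -3 ± 6i (complex conjugates)
General solution: y = e^(-3x)(C₁cos(6x) + C₂sin(6x))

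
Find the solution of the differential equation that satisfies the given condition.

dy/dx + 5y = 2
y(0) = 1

General solution: y = 2/5 + Ce^(-5x)
Applying y(0) = 1: C = 1 - 2/5 = 3/5
Particular solution: y = 2/5 + (3/5)e^(-5x)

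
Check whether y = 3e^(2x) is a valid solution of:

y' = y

Verification:
y = 3e^(2x)
y' = 6e^(2x)
But y = 3e^(2x)
y' ≠ y — the derivative does not match

No, it is not a solution.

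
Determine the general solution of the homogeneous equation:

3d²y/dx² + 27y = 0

Characteristic equation: 3r² + 27 = 0
Divide by 3: r² + 9 = 0
Roots: r = ±3i (complex conjugates)
General solution: y = C₁cos(3x) + C₂sin(3x)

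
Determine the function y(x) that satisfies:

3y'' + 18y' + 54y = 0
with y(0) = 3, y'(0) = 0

General solution: y = e^(-3x)(C₁cos(3x) + C₂sin(3x))
Complex roots r = -3 ± 3i
Applying ICs: C₁ = 3, C₂ = 3
Particular solution: y = e^(-3x)(3cos(3x) + 3sin(3x))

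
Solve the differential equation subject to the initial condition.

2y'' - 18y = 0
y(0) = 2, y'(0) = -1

General solution: y = C₁e^(3x) + C₂e^(-3x)
Applying ICs: C₁ = 5/6, C₂ = 7/6
Particular solution: y = (5/6)e^(3x) + (7/6)e^(-3x)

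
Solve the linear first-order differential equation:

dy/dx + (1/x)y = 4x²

Using integrating factor method:

General solution: y = x^3 + C/x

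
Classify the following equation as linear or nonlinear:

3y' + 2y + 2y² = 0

Nonlinear (y² term)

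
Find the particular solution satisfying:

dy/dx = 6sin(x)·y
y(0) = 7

General solution: y = Ce^(-6cos(x))
Applying IC y(0) = 7:
Particular solution: y = 7e^(6(1-cos(x)))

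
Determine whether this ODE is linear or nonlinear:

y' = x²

Linear (y and its derivatives appear to the first power only, no products of y terms)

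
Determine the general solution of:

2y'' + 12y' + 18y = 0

Characteristic equation: 2r² + 12r + 18 = 0
Divide by 2: r² + 6r + 9 = 0
Factored: (r + 3)² = 0
Repeated root: r = -3
General solution: y = (C₁ + C₂x)e^(-3x)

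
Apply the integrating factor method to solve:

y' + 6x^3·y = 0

Using integrating factor method:

General solution: y = Ce^(-3x^4/2)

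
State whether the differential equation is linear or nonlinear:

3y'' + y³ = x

Nonlinear (y³ term)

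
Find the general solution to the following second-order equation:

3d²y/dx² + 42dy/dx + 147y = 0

Characteristic equation: 3r² + 42r + 147 = 0
Divide by 3: r² + 14r + 49 = 0
Factored: (r + 7)² = 0
Repeated root: r = -7
General solution: y = (C₁ + C₂x)e^(-7x)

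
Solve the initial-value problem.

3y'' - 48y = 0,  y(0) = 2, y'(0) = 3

General solution: y = C₁e^(4x) + C₂e^(-4x)
Applying ICs: C₁ = 11/8, C₂ = 5/8
Particular solution: y = (11/8)e^(4x) + (5/8)e^(-4x)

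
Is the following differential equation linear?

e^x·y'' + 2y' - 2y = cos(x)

Yes. Linear (y and its derivatives appear to the first power only, no products of y terms)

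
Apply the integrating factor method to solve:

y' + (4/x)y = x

Using integrating factor method:

General solution: y = (1/6)x^2 + Cx^(-4)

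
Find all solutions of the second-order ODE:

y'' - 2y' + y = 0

Characteristic equation: r² - 2r + 1 = 0
Factored: (r - 1)² = 0
Repeated root: r = 1
General solution: y = (C₁ + C₂x)e^x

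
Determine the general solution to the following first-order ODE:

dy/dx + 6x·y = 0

Using integrating factor method:

General solution: y = Ce^(-3x^2)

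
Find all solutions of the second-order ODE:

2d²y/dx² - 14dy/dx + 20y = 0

Characteristic equation: 2r² - 14r + 20 = 0
Divide by 2: r² - 7r + 10 = 0
Roots: r = 5, 2 (distinct real)
General solution: y = C₁e^(5x) + C₂e^(2x)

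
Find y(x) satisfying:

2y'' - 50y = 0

Characteristic equation: 2r² - 50 = 0
Divide by 2: r² - 25 = 0
Roots: r = 5, -5 (distinct real)
General solution: y = C₁e^(5x) + C₂e^(-5x)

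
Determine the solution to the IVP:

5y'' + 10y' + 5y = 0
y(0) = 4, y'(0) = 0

General solution: y = (C₁ + C₂x)e^(-x)
Repeated root r = -1
Applying ICs: C₁ = 4, C₂ = 4
Particular solution: y = (4 + 4x)e^(-x)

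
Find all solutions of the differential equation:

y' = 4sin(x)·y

Separating variables and integrating:
ln|y| = -4cos(x) + C

General solution: y = Ce^(-4cos(x))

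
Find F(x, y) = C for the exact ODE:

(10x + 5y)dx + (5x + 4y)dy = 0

Verify exactness: ∂M/∂y = ∂N/∂x ✓
Find F(x,y) such that ∂F/∂x = M, ∂F/∂y = N
Solution: 5x² + 5xy + 2y² = C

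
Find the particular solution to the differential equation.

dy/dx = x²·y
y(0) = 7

General solution: y = Ce^(x³/3)
Applying IC y(0) = 7:
Particular solution: y = 7e^(x³/3)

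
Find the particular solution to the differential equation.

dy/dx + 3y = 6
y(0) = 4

General solution: y = 2 + Ce^(-3x)
Applying y(0) = 4: C = 4 - 2 = 2
Particular solution: y = 2 + 2e^(-3x)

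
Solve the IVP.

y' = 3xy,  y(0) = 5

General solution: y = Ce^(3x²/2)
Applying IC y(0) = 5:
Particular solution: y = 5e^(3x²/2)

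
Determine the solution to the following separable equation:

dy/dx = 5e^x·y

Separating variables and integrating:
ln|y| = 5e^x + C

General solution: y = Ce^(5e^x)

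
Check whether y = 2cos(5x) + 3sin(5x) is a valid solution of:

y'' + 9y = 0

Verification:
y'' = -50cos(5x) - 75sin(5x)
y'' + 9y ≠ 0 (frequency mismatch: got 25 instead of 9)

No, it is not a solution.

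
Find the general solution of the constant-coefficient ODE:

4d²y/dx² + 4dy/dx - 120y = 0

Characteristic equation: 4r² + 4r - 120 = 0
Divide by 4: r² + r - 30 = 0
Roots: r = 5, -6 (distinct real)
General solution: y = C₁e^(5x) + C₂e^(-6x)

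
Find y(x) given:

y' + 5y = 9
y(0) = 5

General solution: y = 9/5 + Ce^(-5x)
Applying y(0) = 5: C = 5 - 9/5 = 16/5
Particular solution: y = 9/5 + (16/5)e^(-5x)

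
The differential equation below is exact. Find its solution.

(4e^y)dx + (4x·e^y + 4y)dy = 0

Verify exactness: ∂M/∂y = ∂N/∂x ✓
Find F(x,y) such that ∂F/∂x = M, ∂F/∂y = N
Solution: 4x·e^y + 2y² = C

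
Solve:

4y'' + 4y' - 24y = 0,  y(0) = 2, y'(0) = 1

General solution: y = C₁e^(2x) + C₂e^(-3x)
Applying ICs: C₁ = 7/5, C₂ = 3/5
Particular solution: y = (7/5)e^(2x) + (3/5)e^(-3x)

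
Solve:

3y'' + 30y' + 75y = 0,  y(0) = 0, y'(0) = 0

General solution: y = (C₁ + C₂x)e^(-5x)
Repeated root r = -5
Applying ICs: C₁ = 0, C₂ = 0
Particular solution: y = 0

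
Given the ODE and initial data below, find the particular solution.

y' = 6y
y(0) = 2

General solution: y = Ce^(6x)
Applying IC y(0) = 2:
Particular solution: y = 2e^(6x)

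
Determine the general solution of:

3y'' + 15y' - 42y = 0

Characteristic equation: 3r² + 15r - 42 = 0
Divide by 3: r² + 5r - 14 = 0
Roots: r = 2, -7 (distinct real)
General solution: y = C₁e^(2x) + C₂e^(-7x)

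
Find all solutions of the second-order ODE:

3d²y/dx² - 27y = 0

Characteristic equation: 3r² - 27 = 0
Divide by 3: r² - 9 = 0
Roots: r = 3, -3 (distinct real)
General solution: y = C₁e^(3x) + C₂e^(-3x)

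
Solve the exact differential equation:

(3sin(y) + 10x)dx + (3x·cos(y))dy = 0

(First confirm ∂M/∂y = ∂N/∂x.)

Verify exactness: ∂M/∂y = ∂N/∂x ✓
Find F(x,y) such that ∂F/∂x = M, ∂F/∂y = N
Solution: 3x·sin(y) + 5x² = C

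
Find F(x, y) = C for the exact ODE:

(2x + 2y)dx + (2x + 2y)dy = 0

Verify exactness: ∂M/∂y = ∂N/∂x ✓
Find F(x,y) such that ∂F/∂x = M, ∂F/∂y = N
Solution: x² + 2xy + y² = C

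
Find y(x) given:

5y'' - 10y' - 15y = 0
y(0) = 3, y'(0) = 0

General solution: y = C₁e^(3x) + C₂e^(-x)
Applying ICs: C₁ = 3/4, C₂ = 9/4
Particular solution: y = (3/4)e^(3x) + (9/4)e^(-x)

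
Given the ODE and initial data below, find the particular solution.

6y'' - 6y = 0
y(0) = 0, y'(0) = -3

General solution: y = C₁e^x + C₂e^(-x)
Applying ICs: C₁ = -3/2, C₂ = 3/2
Particular solution: y = -(3/2)e^x + (3/2)e^(-x)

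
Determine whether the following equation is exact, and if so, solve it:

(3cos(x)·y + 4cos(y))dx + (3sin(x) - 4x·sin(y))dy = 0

Verify exactness: ∂M/∂y = ∂N/∂x ✓
Find F(x,y) such that ∂F/∂x = M, ∂F/∂y = N
Solution: 3sin(x)·y + 4x·cos(y) = C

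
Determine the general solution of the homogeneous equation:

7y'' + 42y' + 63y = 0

Characteristic equation: 7r² + 42r + 63 = 0
Divide by 7: r² + 6r + 9 = 0
Factored: (r + 3)² = 0
Repeated root: r = -3
General solution: y = (C₁ + C₂x)e^(-3x)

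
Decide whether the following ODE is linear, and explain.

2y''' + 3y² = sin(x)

Nonlinear (y² term)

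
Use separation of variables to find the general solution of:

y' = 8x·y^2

Separating variables and integrating:
-1/y = 4x^2 + C

General solution: y^-1 = -4x^2 + C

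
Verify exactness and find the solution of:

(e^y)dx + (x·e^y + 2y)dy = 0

Verify exactness: ∂M/∂y = ∂N/∂x ✓
Find F(x,y) such that ∂F/∂x = M, ∂F/∂y = N
Solution: x·e^y + y² = C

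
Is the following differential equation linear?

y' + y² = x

No. Nonlinear (y² term)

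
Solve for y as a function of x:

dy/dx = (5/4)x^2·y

Separating variables and integrating:
ln|y| = 5x^3/12 + C

General solution: y = Ce^(5x^3/12)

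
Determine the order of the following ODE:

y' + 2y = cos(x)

The order is 1 (highest derivative is of order 1).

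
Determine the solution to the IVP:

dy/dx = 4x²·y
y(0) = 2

General solution: y = Ce^(4x³/3)
Applying IC y(0) = 2:
Particular solution: y = 2e^(4x³/3)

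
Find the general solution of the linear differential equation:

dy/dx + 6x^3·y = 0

Using integrating factor method:

General solution: y = Ce^(-3x^4/2)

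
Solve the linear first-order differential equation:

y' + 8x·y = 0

Using integrating factor method:

General solution: y = Ce^(-4x^2)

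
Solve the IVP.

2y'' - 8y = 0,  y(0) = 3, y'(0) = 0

General solution: y = C₁e^(2x) + C₂e^(-2x)
Applying ICs: C₁ = 3/2, C₂ = 3/2
Particular solution: y = (3/2)e^(2x) + (3/2)e^(-2x)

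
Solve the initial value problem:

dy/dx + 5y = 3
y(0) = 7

General solution: y = 3/5 + Ce^(-5x)
Applying y(0) = 7: C = 7 - 3/5 = 32/5
Particular solution: y = 3/5 + (32/5)e^(-5x)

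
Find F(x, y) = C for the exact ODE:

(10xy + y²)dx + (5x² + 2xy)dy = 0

Verify exactness: ∂M/∂y = ∂N/∂x ✓
Find F(x,y) such that ∂F/∂x = M, ∂F/∂y = N
Solution: 5x²y + xy² = C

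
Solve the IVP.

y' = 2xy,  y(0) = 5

General solution: y = Ce^(x²)
Applying IC y(0) = 5:
Particular solution: y = 5e^(x²)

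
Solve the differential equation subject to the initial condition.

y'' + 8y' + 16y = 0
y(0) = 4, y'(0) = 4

General solution: y = (C₁ + C₂x)e^(-4x)
Repeated root r = -4
Applying ICs: C₁ = 4, C₂ = 20
Particular solution: y = (4 + 20x)e^(-4x)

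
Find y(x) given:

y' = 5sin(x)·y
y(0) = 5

General solution: y = Ce^(-5cos(x))
Applying IC y(0) = 5:
Particular solution: y = 5e^(5(1-cos(x)))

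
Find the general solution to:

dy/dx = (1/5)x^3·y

Separating variables and integrating:
ln|y| = x^4/20 + C

General solution: y = Ce^(x^4/20)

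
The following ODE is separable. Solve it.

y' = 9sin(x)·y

Separating variables and integrating:
ln|y| = -9cos(x) + C

General solution: y = Ce^(-9cos(x))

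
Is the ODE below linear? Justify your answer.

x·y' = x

Yes. Linear (y and its derivatives appear to the first power only, no products of y terms)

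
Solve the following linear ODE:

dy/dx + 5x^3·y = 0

Using integrating factor method:

General solution: y = Ce^(-5x^4/4)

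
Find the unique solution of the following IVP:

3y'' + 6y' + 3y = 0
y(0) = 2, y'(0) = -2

General solution: y = (C₁ + C₂x)e^(-x)
Repeated root r = -1
Applying ICs: C₁ = 2, C₂ = 0
Particular solution: y = 2e^(-x)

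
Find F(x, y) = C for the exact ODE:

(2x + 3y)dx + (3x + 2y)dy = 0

Verify exactness: ∂M/∂y = ∂N/∂x ✓
Find F(x,y) such that ∂F/∂x = M, ∂F/∂y = N
Solution: x² + 3xy + y² = C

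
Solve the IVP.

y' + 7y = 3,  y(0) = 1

General solution: y = 3/7 + Ce^(-7x)
Applying y(0) = 1: C = 1 - 3/7 = 4/7
Particular solution: y = 3/7 + (4/7)e^(-7x)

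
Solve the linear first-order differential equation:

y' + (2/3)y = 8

Using integrating factor method:

General solution: y = 12 + Ce^(-2x/3)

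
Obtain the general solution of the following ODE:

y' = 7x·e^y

Separating variables and integrating:
-e^(-y) = 7x²/2 + C

General solution: y = -ln(C - 7x²/2)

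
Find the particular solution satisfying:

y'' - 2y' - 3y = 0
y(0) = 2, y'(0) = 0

General solution: y = C₁e^(3x) + C₂e^(-x)
Applying ICs: C₁ = 1/2, C₂ = 3/2
Particular solution: y = (1/2)e^(3x) + (3/2)e^(-x)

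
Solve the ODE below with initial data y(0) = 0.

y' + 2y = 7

General solution: y = 7/2 + Ce^(-2x)
Applying y(0) = 0: C = 0 - 7/2 = -7/2
Particular solution: y = 7/2 - (7/2)e^(-2x)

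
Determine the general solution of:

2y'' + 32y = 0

Characteristic equation: 2r² + 32 = 0
Divide by 2: r² + 16 = 0
Roots: r = ±4i (complex conjugates)
General solution: y = C₁cos(4x) + C₂sin(4x)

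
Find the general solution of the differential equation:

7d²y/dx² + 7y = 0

Characteristic equation: 7r² + 7 = 0
Divide by 7: r² + 1 = 0
Roots: r = ±i (complex conjugates)
General solution: y = C₁cos(x) + C₂sin(x)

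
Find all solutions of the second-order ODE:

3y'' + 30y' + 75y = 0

Characteristic equation: 3r² + 30r + 75 = 0
Divide by 3: r² + 10r + 25 = 0
Factored: (r + 5)² = 0
Repeated root: r = -5
General solution: y = (C₁ + C₂x)e^(-5x)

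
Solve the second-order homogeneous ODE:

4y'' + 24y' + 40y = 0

Characteristic equation: 4r² + 24r + 40 = 0
Divide by 4: r² + 6r + 10 = 0
Roots: r = -3 ± i (complex conjugates)
General solution: y = e^(-3x)(C₁cos(x) + C₂sin(x))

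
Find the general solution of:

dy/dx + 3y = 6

Using integrating factor method:

General solution: y = 2 + Ce^(-3x)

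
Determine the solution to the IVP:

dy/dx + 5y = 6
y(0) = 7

General solution: y = 6/5 + Ce^(-5x)
Applying y(0) = 7: C = 7 - 6/5 = 29/5
Particular solution: y = 6/5 + (29/5)e^(-5x)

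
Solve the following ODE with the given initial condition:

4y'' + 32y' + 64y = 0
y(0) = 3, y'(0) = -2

General solution: y = (C₁ + C₂x)e^(-4x)
Repeated root r = -4
Applying ICs: C₁ = 3, C₂ = 10
Particular solution: y = (3 + 10x)e^(-4x)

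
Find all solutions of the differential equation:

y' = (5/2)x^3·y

Separating variables and integrating:
ln|y| = 5x^4/8 + C

General solution: y = Ce^(5x^4/8)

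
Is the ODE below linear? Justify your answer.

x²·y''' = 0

Yes. Linear (y and its derivatives appear to the first power only, no products of y terms)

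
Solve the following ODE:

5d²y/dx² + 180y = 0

Characteristic equation: 5r² + 180 = 0
Divide by 5: r² + 36 = 0
Roots: r = ±6i (complex conjugates)
General solution: y = C₁cos(6x) + C₂sin(6x)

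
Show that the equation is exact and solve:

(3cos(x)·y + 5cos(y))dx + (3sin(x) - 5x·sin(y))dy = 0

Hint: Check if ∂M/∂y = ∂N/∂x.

Verify exactness: ∂M/∂y = ∂N/∂x ✓
Find F(x,y) such that ∂F/∂x = M, ∂F/∂y = N
Solution: 3sin(x)·y + 5x·cos(y) = C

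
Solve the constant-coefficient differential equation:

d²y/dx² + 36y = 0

Characteristic equation: r² + 36 = 0
Roots: r = ±6i (complex conjugates)
General solution: y = C₁cos(6x) + C₂sin(6x)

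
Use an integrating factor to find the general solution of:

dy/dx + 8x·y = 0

Using integrating factor method:

General solution: y = Ce^(-4x^2)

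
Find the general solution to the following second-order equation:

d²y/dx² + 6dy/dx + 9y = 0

Characteristic equation: r² + 6r + 9 = 0
Factored: (r + 3)² = 0
Repeated root: r = -3
General solution: y = (C₁ + C₂x)e^(-3x)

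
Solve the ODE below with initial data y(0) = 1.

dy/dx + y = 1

General solution: y = 1 + Ce^(-x)
Applying y(0) = 1: C = 1 - 1 = 0
Particular solution: y = 1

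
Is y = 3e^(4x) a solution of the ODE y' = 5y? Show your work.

Verification:
y = 3e^(4x)
y' = 12e^(4x)
But 5y = 15e^(4x)
y' ≠ 5y — the derivative does not match

No, it is not a solution.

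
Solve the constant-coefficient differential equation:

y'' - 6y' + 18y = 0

Characteristic equation: r² - 6r + 18 = 0
Roots: r = 3 ± 3i (complex conjugates)
General solution: y = e^(3x)(C₁cos(3x) + C₂sin(3x))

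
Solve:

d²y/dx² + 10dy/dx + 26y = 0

Characteristic equation: r² + 10r + 26 = 0
Roots: r = -5 ± i (complex conjugates)
General solution: y = e^(-5x)(C₁cos(x) + C₂sin(x))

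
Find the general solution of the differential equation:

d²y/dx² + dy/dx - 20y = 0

Characteristic equation: r² + r - 20 = 0
Roots: r = 4, -5 (distinct real)
General solution: y = C₁e^(4x) + C₂e^(-5x)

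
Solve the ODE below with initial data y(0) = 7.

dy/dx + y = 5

General solution: y = 5 + Ce^(-x)
Applying y(0) = 7: C = 7 - 5 = 2
Particular solution: y = 5 + 2e^(-x)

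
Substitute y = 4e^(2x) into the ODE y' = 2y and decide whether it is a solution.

Verification:
y = 4e^(2x)
y' = 8e^(2x)
2y = 8e^(2x)
y' = 2y ✓

Yes, it is a solution.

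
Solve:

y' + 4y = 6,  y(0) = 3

General solution: y = 3/2 + Ce^(-4x)
Applying y(0) = 3: C = 3 - 3/2 = 3/2
Particular solution: y = 3/2 + (3/2)e^(-4x)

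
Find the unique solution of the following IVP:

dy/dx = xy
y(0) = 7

General solution: y = Ce^(x²/2)
Applying IC y(0) = 7:
Particular solution: y = 7e^(x²/2)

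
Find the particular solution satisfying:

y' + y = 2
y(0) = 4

General solution: y = 2 + Ce^(-x)
Applying y(0) = 4: C = 4 - 2 = 2
Particular solution: y = 2 + 2e^(-x)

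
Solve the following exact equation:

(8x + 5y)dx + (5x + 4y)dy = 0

Verify exactness: ∂M/∂y = ∂N/∂x ✓
Find F(x,y) such that ∂F/∂x = M, ∂F/∂y = N
Solution: 4x² + 5xy + 2y² = C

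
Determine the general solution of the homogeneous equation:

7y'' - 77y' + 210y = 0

Characteristic equation: 7r² - 77r + 210 = 0
Divide by 7: r² - 11r + 30 = 0
Roots: r = 5, 6 (distinct real)
General solution: y = C₁e^(5x) + C₂e^(6x)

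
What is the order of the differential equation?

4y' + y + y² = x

The order is 1 (highest derivative is of order 1).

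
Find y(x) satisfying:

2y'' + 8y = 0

Characteristic equation: 2r² + 8 = 0
Divide by 2: r² + 4 = 0
Roots: r = ±2i (complex conjugates)
General solution: y = C₁cos(2x) + C₂sin(2x)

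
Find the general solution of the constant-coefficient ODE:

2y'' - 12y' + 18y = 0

Characteristic equation: 2r² - 12r + 18 = 0
Divide by 2: r² - 6r + 9 = 0
Factored: (r - 3)² = 0
Repeated root: r = 3
General solution: y = (C₁ + C₂x)e^(3x)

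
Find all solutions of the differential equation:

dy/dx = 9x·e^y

Separating variables and integrating:
-e^(-y) = 9x²/2 + C

General solution: y = -ln(C - 9x²/2)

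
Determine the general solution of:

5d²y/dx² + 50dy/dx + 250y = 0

Characteristic equation: 5r² + 50r + 250 = 0
Divide by 5: r² + 10r + 50 = 0
Roots: r = -5 ± 5i (complex conjugates)
General solution: y = e^(-5x)(C₁cos(5x) + C₂sin(5x))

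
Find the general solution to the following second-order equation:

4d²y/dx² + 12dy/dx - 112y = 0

Characteristic equation: 4r² + 12r - 112 = 0
Divide by 4: r² + 3r - 28 = 0
Roots: r = 4, -7 (distinct real)
General solution: y = C₁e^(4x) + C₂e^(-7x)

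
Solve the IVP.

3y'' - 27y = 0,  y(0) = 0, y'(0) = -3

General solution: y = C₁e^(3x) + C₂e^(-3x)
Applying ICs: C₁ = -1/2, C₂ = 1/2
Particular solution: y = -(1/2)e^(3x) + (1/2)e^(-3x)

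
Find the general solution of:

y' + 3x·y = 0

Using integrating factor method:

General solution: y = Ce^(-3x^2/2)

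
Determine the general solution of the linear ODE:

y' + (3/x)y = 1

Using integrating factor method:

General solution: y = (1/4)x + Cx^(-3)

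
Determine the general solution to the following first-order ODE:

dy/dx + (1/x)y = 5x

Using integrating factor method:

General solution: y = (5/3)x^2 + C/x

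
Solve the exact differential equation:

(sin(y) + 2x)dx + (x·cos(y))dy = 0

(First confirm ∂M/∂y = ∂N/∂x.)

Verify exactness: ∂M/∂y = ∂N/∂x ✓
Find F(x,y) such that ∂F/∂x = M, ∂F/∂y = N
Solution: x·sin(y) + x² = C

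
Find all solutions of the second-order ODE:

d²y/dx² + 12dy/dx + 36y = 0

Characteristic equation: r² + 12r + 36 = 0
Factored: (r + 6)² = 0
Repeated root: r = -6
General solution: y = (C₁ + C₂x)e^(-6x)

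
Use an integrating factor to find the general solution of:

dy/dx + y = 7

Using integrating factor method:

General solution: y = 7 + Ce^(-x)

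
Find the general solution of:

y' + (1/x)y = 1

Using integrating factor method:

General solution: y = (1/2)x + C/x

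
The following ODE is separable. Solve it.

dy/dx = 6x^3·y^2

Separating variables and integrating:
-1/y = 3x^4/2 + C

General solution: y^-1 = (-3/2)x^4 + C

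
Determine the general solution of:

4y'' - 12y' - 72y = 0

Characteristic equation: 4r² - 12r - 72 = 0
Divide by 4: r² - 3r - 18 = 0
Roots: r = 6, -3 (distinct real)
General solution: y = C₁e^(6x) + C₂e^(-3x)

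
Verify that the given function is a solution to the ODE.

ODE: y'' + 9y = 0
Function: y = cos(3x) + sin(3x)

Verification:
y'' = -9cos(3x) - 9sin(3x)
y'' + 9y = 0 ✓

Yes, it is a solution.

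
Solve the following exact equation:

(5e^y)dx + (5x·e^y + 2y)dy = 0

Verify exactness: ∂M/∂y = ∂N/∂x ✓
Find F(x,y) such that ∂F/∂x = M, ∂F/∂y = N
Solution: 5x·e^y + y² = C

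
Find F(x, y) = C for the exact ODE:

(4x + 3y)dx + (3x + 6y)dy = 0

Verify exactness: ∂M/∂y = ∂N/∂x ✓
Find F(x,y) such that ∂F/∂x = M, ∂F/∂y = N
Solution: 2x² + 3xy + 3y² = C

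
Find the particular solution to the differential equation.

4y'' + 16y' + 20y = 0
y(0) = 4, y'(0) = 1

General solution: y = e^(-2x)(C₁cos(x) + C₂sin(x))
Complex roots r = -2 ± i
Applying ICs: C₁ = 4, C₂ = 9
Particular solution: y = e^(-2x)(4cos(x) + 9sin(x))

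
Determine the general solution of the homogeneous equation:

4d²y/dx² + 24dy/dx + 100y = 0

Characteristic equation: 4r² + 24r + 100 = 0
Divide by 4: r² + 6r + 25 = 0
Roots: r = -3 ± 4i (complex conjugates)
General solution: y = e^(-3x)(C₁cos(4x) + C₂sin(4x))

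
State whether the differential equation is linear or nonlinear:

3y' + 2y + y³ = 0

Nonlinear (y³ term)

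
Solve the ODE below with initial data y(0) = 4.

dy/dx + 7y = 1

General solution: y = 1/7 + Ce^(-7x)
Applying y(0) = 4: C = 4 - 1/7 = 27/7
Particular solution: y = 1/7 + (27/7)e^(-7x)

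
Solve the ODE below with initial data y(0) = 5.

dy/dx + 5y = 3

General solution: y = 3/5 + Ce^(-5x)
Applying y(0) = 5: C = 5 - 3/5 = 22/5
Particular solution: y = 3/5 + (22/5)e^(-5x)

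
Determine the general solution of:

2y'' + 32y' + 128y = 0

Characteristic equation: 2r² + 32r + 128 = 0
Divide by 2: r² + 16r + 64 = 0
Factored: (r + 8)² = 0
Repeated root: r = -8
General solution: y = (C₁ + C₂x)e^(-8x)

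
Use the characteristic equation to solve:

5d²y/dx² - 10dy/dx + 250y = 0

Characteristic equation: 5r² - 10r + 250 = 0
Divide by 5: r² - 2r + 50 = 0
Roots: r = 1 ± 7i (complex conjugates)
General solution: y = e^x(C₁cos(7x) + C₂sin(7x))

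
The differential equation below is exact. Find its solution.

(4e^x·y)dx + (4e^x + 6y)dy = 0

Verify exactness: ∂M/∂y = ∂N/∂x ✓
Find F(x,y) such that ∂F/∂x = M, ∂F/∂y = N
Solution: 4e^x·y + 3y² = C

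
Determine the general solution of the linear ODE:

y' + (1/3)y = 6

Using integrating factor method:

General solution: y = 18 + Ce^(-x/3)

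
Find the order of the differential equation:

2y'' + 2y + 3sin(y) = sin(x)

The order is 2 (highest derivative is of order 2).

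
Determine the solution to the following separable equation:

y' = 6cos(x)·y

Separating variables and integrating:
ln|y| = 6sin(x) + C

General solution: y = Ce^(6sin(x))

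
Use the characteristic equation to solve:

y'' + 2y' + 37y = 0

Characteristic equation: r² + 2r + 37 = 0
Roots: r = -1 ± 6i (complex conjugates)
General solution: y = e^(-x)(C₁cos(6x) + C₂sin(6x))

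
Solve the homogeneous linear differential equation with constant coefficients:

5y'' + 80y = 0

Characteristic equation: 5r² + 80 = 0
Divide by 5: r² + 16 = 0
Roots: r = ±4i (complex conjugates)
General solution: y = C₁cos(4x) + C₂sin(4x)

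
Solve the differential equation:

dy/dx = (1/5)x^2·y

Separating variables and integrating:
ln|y| = x^3/15 + C

General solution: y = Ce^(x^3/15)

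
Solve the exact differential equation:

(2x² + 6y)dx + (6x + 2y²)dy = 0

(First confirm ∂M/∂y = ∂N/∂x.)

Verify exactness: ∂M/∂y = ∂N/∂x ✓
Find F(x,y) such that ∂F/∂x = M, ∂F/∂y = N
Solution: 2x³/3 + 6xy + 2y³/3 = C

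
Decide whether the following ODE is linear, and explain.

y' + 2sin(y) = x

Nonlinear (sin(y) is nonlinear in y)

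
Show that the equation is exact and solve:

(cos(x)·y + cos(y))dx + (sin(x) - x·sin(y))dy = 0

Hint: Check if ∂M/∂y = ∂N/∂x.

Verify exactness: ∂M/∂y = ∂N/∂x ✓
Find F(x,y) such that ∂F/∂x = M, ∂F/∂y = N
Solution: sin(x)·y + x·cos(y) = C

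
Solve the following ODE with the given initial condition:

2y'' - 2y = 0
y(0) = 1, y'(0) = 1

General solution: y = C₁e^x + C₂e^(-x)
Applying ICs: C₁ = 1, C₂ = 0
Particular solution: y = e^x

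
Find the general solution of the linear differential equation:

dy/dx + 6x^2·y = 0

Using integrating factor method:

General solution: y = Ce^(-2x^3)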